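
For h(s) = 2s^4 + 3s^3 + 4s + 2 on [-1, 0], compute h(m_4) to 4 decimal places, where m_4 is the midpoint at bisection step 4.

m = -0.5, h(m) = -0.25 (−); new bracket [-0.5, 0]
m = -0.25, h(m) = 0.960938 (+); new bracket [-0.5, -0.25]
m = -0.375, h(m) = 0.381348 (+); new bracket [-0.5, -0.375]
m = -0.4375, h(m) = 0.0721 (+); new bracket [-0.5, -0.4375]

0.0721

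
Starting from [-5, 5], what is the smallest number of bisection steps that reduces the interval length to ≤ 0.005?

Width after n steps is 10/2^n. Need 2^n ≥ 10/0.005 = 2000.
2^10 = 1024 < 2000 ≤ 2^11 = 2048, so n = 11.

11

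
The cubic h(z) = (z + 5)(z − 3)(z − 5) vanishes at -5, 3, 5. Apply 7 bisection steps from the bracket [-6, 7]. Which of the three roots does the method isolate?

-5

z = 0.5 gives h = 61.875, positive; keep [-6, 0.5]
z = -2.75 gives h = 100.265625, positive; keep [-6, -2.75]
z = -4.375 gives h = 43.212891, positive; keep [-6, -4.375]
z = -5.1875 gives h = -15.6394, negative; keep [-5.1875, -4.375]
z = -4.78125 gives h = 16.6491, positive; keep [-5.1875, -4.78125]
z = -4.984375 gives h = 1.2456, positive; keep [-5.1875, -4.984375]
z = -5.0859375 gives h = -7.0086, negative; keep [-5.0859375, -4.984375]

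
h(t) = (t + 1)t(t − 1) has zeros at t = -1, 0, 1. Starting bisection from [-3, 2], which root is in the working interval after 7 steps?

m = -0.5, h(m) = 0.375 (+); new bracket [-3, -0.5]
m = -1.75, h(m) = -3.609375 (−); new bracket [-1.75, -0.5]
m = -1.125, h(m) = -0.298828 (−); new bracket [-1.125, -0.5]
m = -0.8125, h(m) = 0.2761 (+); new bracket [-1.125, -0.8125]
m = -0.96875, h(m) = 0.0596 (+); new bracket [-1.125, -0.96875]
m = -1.046875, h(m) = -0.1004 (−); new bracket [-1.046875, -0.96875]
m = -1.0078125, h(m) = -0.0158 (−); new bracket [-1.0078125, -0.96875]

-1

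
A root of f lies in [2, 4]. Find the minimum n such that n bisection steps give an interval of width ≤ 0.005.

9

Width after n steps is 2/2^n. Need 2^n ≥ 2/0.005 = 400.
2^8 = 256 < 400 ≤ 2^9 = 512, so n = 9.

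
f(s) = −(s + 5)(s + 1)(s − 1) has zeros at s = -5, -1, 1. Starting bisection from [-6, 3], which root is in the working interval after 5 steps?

-5

s = -1.5 gives f = -4.375, negative; keep [-6, -1.5]
s = -3.75 gives f = -16.328125, negative; keep [-6, -3.75]
s = -4.875 gives f = -2.845703, negative; keep [-6, -4.875]
s = -5.4375 gives f = 12.4978, positive; keep [-5.4375, -4.875]
s = -5.15625 gives f = 3.998, positive; keep [-5.15625, -4.875]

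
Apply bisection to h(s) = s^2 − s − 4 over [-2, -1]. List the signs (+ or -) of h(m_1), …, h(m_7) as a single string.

s = -1.5 gives h = -0.25, negative; keep [-2, -1.5]
s = -1.75 gives h = 0.8125, positive; keep [-1.75, -1.5]
s = -1.625 gives h = 0.265625, positive; keep [-1.625, -1.5]
s = -1.5625 gives h = 0.0039, positive; keep [-1.5625, -1.5]
s = -1.53125 gives h = -0.124, negative; keep [-1.5625, -1.53125]
s = -1.546875 gives h = -0.0603, negative; keep [-1.5625, -1.546875]
s = -1.5546875 gives h = -0.0283, negative; keep [-1.5625, -1.5546875]

-+++---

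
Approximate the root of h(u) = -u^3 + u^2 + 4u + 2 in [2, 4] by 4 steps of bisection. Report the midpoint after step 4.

2.625

u = 3 gives h = -4, negative; keep [2, 3]
u = 2.5 gives h = 2.625, positive; keep [2.5, 3]
u = 2.75 gives h = -0.234375, negative; keep [2.5, 2.75]
u = 2.625 gives h = 1.3027, positive; keep [2.625, 2.75]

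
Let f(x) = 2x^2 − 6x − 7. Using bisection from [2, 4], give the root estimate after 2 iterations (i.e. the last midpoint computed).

3.5

m = 3, f(m) = -7 (−); new bracket [3, 4]
m = 3.5, f(m) = -3.5 (−); new bracket [3.5, 4]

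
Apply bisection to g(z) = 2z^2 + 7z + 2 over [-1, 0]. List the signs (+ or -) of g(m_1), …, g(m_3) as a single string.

-+-

midpoint -0.5: g = -1 < 0 → [-0.5, 0]
midpoint -0.25: g = 0.375 > 0 → [-0.5, -0.25]
midpoint -0.375: g = -0.34375 < 0 → [-0.375, -0.25]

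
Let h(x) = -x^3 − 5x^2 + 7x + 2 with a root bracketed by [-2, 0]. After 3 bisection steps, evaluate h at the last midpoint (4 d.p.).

-0.0469

h(-1) = -9 < 0, so the root lies in [-1, 0]
h(-0.5) = -2.625 < 0, so the root lies in [-0.5, 0]
h(-0.25) = -0.046875 < 0, so the root lies in [-0.25, 0]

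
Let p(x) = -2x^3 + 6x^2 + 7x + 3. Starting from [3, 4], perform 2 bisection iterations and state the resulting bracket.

[3.75, 4]

midpoint 3.5: p = 15.25 > 0 → [3.5, 4]
midpoint 3.75: p = 8.15625 > 0 → [3.75, 4]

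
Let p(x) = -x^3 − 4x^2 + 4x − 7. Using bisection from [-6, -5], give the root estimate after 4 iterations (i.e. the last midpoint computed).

x = -5.5 gives p = 16.375, positive; keep [-5.5, -5]
x = -5.25 gives p = 6.453125, positive; keep [-5.25, -5]
x = -5.125 gives p = 2.048828, positive; keep [-5.125, -5]
x = -5.0625 gives p = -0.0193, negative; keep [-5.125, -5.0625]

-5.0625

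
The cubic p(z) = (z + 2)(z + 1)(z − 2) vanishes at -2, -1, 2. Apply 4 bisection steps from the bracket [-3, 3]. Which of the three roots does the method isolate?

midpoint 0: p = -4 < 0 → [0, 3]
midpoint 1.5: p = -4.375 < 0 → [1.5, 3]
midpoint 2.25: p = 3.453125 > 0 → [1.5, 2.25]
midpoint 1.875: p = -1.3926 < 0 → [1.875, 2.25]

2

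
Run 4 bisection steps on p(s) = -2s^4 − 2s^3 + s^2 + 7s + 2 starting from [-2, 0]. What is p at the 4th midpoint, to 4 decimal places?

-0.4185

s = -1 gives p = -4, negative; keep [-1, 0]
s = -0.5 gives p = -1.125, negative; keep [-0.5, 0]
s = -0.25 gives p = 0.335938, positive; keep [-0.5, -0.25]
s = -0.375 gives p = -0.4185, negative; keep [-0.375, -0.25]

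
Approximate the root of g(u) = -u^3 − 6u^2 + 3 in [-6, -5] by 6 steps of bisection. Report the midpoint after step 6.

u = -5.5 gives g = -12.125, negative; keep [-6, -5.5]
u = -5.75 gives g = -5.265625, negative; keep [-6, -5.75]
u = -5.875 gives g = -1.314453, negative; keep [-6, -5.875]
u = -5.9375 gives g = 0.7966, positive; keep [-5.9375, -5.875]
u = -5.90625 gives g = -0.2704, negative; keep [-5.9375, -5.90625]
u = -5.921875 gives g = 0.2603, positive; keep [-5.921875, -5.90625]

-5.921875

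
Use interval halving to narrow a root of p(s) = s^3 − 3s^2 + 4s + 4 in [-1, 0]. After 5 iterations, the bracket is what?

p(-0.5) = 1.125 > 0, so the root lies in [-1, -0.5]
p(-0.75) = -1.109375 < 0, so the root lies in [-0.75, -0.5]
p(-0.625) = 0.083984 > 0, so the root lies in [-0.75, -0.625]
p(-0.6875) = -0.4929 < 0, so the root lies in [-0.6875, -0.625]
p(-0.65625) = -0.1996 < 0, so the root lies in [-0.65625, -0.625]

[-0.65625, -0.625]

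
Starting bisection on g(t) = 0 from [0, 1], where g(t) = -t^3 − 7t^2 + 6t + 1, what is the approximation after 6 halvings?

g(0.5) = 2.125 > 0, so the root lies in [0.5, 1]
g(0.75) = 1.140625 > 0, so the root lies in [0.75, 1]
g(0.875) = 0.220703 > 0, so the root lies in [0.875, 1]
g(0.9375) = -0.3513 < 0, so the root lies in [0.875, 0.9375]
g(0.90625) = -0.0558 < 0, so the root lies in [0.875, 0.90625]
g(0.890625) = 0.0848 > 0, so the root lies in [0.890625, 0.90625]

0.890625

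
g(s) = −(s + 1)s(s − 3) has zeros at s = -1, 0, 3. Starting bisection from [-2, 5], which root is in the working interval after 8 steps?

g(1.5) = 5.625 > 0, so the root lies in [1.5, 5]
g(3.25) = -3.453125 < 0, so the root lies in [1.5, 3.25]
g(2.375) = 5.009766 > 0, so the root lies in [2.375, 3.25]
g(2.8125) = 2.0105 > 0, so the root lies in [2.8125, 3.25]
g(3.03125) = -0.3819 < 0, so the root lies in [2.8125, 3.03125]
g(2.921875) = 0.8953 > 0, so the root lies in [2.921875, 3.03125]
g(2.9765625) = 0.2774 > 0, so the root lies in [2.9765625, 3.03125]
g(3.00390625) = -0.047 < 0, so the root lies in [2.9765625, 3.00390625]

3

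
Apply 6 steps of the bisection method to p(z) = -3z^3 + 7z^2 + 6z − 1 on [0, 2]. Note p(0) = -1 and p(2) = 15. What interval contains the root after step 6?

midpoint 1: p = 9 > 0 → [0, 1]
midpoint 0.5: p = 3.375 > 0 → [0, 0.5]
midpoint 0.25: p = 0.890625 > 0 → [0, 0.25]
midpoint 0.125: p = -0.1465 < 0 → [0.125, 0.25]
midpoint 0.1875: p = 0.3513 > 0 → [0.125, 0.1875]
midpoint 0.15625: p = 0.097 > 0 → [0.125, 0.15625]

[0.125, 0.15625]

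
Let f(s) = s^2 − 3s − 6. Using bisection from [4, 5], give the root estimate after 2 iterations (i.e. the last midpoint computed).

4.25

m = 4.5, f(m) = 0.75 (+); new bracket [4, 4.5]
m = 4.25, f(m) = -0.6875 (−); new bracket [4.25, 4.5]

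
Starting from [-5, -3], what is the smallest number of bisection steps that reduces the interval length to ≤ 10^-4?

Width after n steps is 2/2^n. Need 2^n ≥ 2/10^-4 = 20000.
2^14 = 16384 < 20000 ≤ 2^15 = 32768, so n = 15.

15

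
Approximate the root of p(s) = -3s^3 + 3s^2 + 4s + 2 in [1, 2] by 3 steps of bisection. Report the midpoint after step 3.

p(1.5) = 4.625 > 0, so the root lies in [1.5, 2]
p(1.75) = 2.109375 > 0, so the root lies in [1.75, 2]
p(1.875) = 0.271484 > 0, so the root lies in [1.875, 2]

1.875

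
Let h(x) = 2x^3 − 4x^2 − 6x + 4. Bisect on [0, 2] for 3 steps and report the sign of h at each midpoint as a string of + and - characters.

-+-

midpoint 1: h = -4 < 0 → [0, 1]
midpoint 0.5: h = 0.25 > 0 → [0.5, 1]
midpoint 0.75: h = -1.90625 < 0 → [0.5, 0.75]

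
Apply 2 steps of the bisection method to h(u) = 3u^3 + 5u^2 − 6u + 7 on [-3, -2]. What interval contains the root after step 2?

h(-2.5) = 6.375 > 0, so the root lies in [-3, -2.5]
h(-2.75) = -1.078125 < 0, so the root lies in [-2.75, -2.5]

[-2.75, -2.5]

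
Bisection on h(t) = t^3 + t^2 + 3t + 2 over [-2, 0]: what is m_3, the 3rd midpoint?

midpoint -1: h = -1 < 0 → [-1, 0]
midpoint -0.5: h = 0.625 > 0 → [-1, -0.5]
midpoint -0.75: h = -0.109375 < 0 → [-0.75, -0.5]

-0.75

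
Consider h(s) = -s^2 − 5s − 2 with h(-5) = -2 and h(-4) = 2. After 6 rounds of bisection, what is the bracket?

[-4.5625, -4.546875]

h(-4.5) = 0.25 > 0, so the root lies in [-5, -4.5]
h(-4.75) = -0.8125 < 0, so the root lies in [-4.75, -4.5]
h(-4.625) = -0.265625 < 0, so the root lies in [-4.625, -4.5]
h(-4.5625) = -0.0039 < 0, so the root lies in [-4.5625, -4.5]
h(-4.53125) = 0.124 > 0, so the root lies in [-4.5625, -4.53125]
h(-4.546875) = 0.0603 > 0, so the root lies in [-4.5625, -4.546875]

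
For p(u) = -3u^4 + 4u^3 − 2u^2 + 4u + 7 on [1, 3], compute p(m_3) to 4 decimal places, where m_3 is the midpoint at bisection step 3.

u = 2 gives p = -9, negative; keep [1, 2]
u = 1.5 gives p = 6.8125, positive; keep [1.5, 2]
u = 1.75 gives p = 1.175781, positive; keep [1.75, 2]

1.1758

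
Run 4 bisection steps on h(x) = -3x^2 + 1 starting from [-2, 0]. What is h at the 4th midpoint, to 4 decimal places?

m = -1, h(m) = -2 (−); new bracket [-1, 0]
m = -0.5, h(m) = 0.25 (+); new bracket [-1, -0.5]
m = -0.75, h(m) = -0.6875 (−); new bracket [-0.75, -0.5]
m = -0.625, h(m) = -0.1719 (−); new bracket [-0.625, -0.5]

-0.1719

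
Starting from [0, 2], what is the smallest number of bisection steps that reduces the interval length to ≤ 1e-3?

11

Width after n steps is 2/2^n. Need 2^n ≥ 2/1e-3 = 2000.
2^10 = 1024 < 2000 ≤ 2^11 = 2048, so n = 11.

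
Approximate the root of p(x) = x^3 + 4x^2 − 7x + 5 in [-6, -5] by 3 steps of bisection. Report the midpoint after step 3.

midpoint -5.5: p = -1.875 < 0 → [-5.5, -5]
midpoint -5.25: p = 7.296875 > 0 → [-5.5, -5.25]
midpoint -5.375: p = 2.900391 > 0 → [-5.5, -5.375]

-5.375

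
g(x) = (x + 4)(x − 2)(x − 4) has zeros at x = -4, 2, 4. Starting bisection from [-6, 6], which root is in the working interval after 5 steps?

m = 0, g(m) = 32 (+); new bracket [-6, 0]
m = -3, g(m) = 35 (+); new bracket [-6, -3]
m = -4.5, g(m) = -27.625 (−); new bracket [-4.5, -3]
m = -3.75, g(m) = 11.1406 (+); new bracket [-4.5, -3.75]
m = -4.125, g(m) = -6.2207 (−); new bracket [-4.125, -3.75]

-4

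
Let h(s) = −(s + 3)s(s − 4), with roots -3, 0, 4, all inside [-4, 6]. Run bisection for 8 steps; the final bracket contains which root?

4

h(1) = 12 > 0, so the root lies in [1, 6]
h(3.5) = 11.375 > 0, so the root lies in [3.5, 6]
h(4.75) = -27.609375 < 0, so the root lies in [3.5, 4.75]
h(4.125) = -3.6738 < 0, so the root lies in [3.5, 4.125]
h(3.8125) = 4.8699 > 0, so the root lies in [3.8125, 4.125]
h(3.96875) = 0.8643 > 0, so the root lies in [3.96875, 4.125]
h(4.046875) = -1.3368 < 0, so the root lies in [3.96875, 4.046875]
h(4.0078125) = -0.2194 < 0, so the root lies in [3.96875, 4.0078125]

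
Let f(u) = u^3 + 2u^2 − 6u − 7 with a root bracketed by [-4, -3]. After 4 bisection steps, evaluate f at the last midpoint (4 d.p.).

u = -3.5 gives f = -4.375, negative; keep [-3.5, -3]
u = -3.25 gives f = -0.703125, negative; keep [-3.25, -3]
u = -3.125 gives f = 0.763672, positive; keep [-3.25, -3.125]
u = -3.1875 gives f = 0.0598, positive; keep [-3.25, -3.1875]

0.0598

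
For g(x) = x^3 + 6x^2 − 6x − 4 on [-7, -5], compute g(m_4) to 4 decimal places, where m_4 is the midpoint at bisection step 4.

-4.1074

midpoint -6: g = 32 > 0 → [-7, -6]
midpoint -6.5: g = 13.875 > 0 → [-7, -6.5]
midpoint -6.75: g = 2.328125 > 0 → [-7, -6.75]
midpoint -6.875: g = -4.1074 < 0 → [-6.875, -6.75]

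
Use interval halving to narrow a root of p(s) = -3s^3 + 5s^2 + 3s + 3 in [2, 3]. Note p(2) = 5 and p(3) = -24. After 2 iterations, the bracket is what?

p(2.5) = -5.125 < 0, so the root lies in [2, 2.5]
p(2.25) = 0.890625 > 0, so the root lies in [2.25, 2.5]

[2.25, 2.5]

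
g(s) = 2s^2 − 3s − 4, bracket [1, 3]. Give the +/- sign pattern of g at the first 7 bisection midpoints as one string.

-+-+--+

s = 2 gives g = -2, negative; keep [2, 3]
s = 2.5 gives g = 1, positive; keep [2, 2.5]
s = 2.25 gives g = -0.625, negative; keep [2.25, 2.5]
s = 2.375 gives g = 0.1562, positive; keep [2.25, 2.375]
s = 2.3125 gives g = -0.2422, negative; keep [2.3125, 2.375]
s = 2.34375 gives g = -0.0449, negative; keep [2.34375, 2.375]
s = 2.359375 gives g = 0.0552, positive; keep [2.34375, 2.359375]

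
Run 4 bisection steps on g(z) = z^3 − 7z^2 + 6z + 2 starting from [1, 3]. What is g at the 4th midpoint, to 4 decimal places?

-0.3848

z = 2 gives g = -6, negative; keep [1, 2]
z = 1.5 gives g = -1.375, negative; keep [1, 1.5]
z = 1.25 gives g = 0.515625, positive; keep [1.25, 1.5]
z = 1.375 gives g = -0.3848, negative; keep [1.25, 1.375]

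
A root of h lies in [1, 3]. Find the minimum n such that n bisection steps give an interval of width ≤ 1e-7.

25

Width after n steps is 2/2^n. Need 2^n ≥ 2/1e-7 = 20000000.
2^24 = 16777216 < 20000000 ≤ 2^25 = 33554432, so n = 25.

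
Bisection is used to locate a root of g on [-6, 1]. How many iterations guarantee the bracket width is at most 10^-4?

17

Width after n steps is 7/2^n. Need 2^n ≥ 7/10^-4 = 70000.
2^16 = 65536 < 70000 ≤ 2^17 = 131072, so n = 17.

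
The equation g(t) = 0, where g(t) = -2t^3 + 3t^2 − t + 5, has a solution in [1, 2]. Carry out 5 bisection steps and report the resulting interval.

g(1.5) = 3.5 > 0, so the root lies in [1.5, 2]
g(1.75) = 1.71875 > 0, so the root lies in [1.75, 2]
g(1.875) = 0.488281 > 0, so the root lies in [1.875, 2]
g(1.9375) = -0.2222 < 0, so the root lies in [1.875, 1.9375]
g(1.90625) = 0.1413 > 0, so the root lies in [1.90625, 1.9375]

[1.90625, 1.9375]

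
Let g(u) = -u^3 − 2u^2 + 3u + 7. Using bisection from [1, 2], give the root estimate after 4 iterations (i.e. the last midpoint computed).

m = 1.5, g(m) = 3.625 (+); new bracket [1.5, 2]
m = 1.75, g(m) = 0.765625 (+); new bracket [1.75, 2]
m = 1.875, g(m) = -0.998047 (−); new bracket [1.75, 1.875]
m = 1.8125, g(m) = -0.0872 (−); new bracket [1.75, 1.8125]

1.8125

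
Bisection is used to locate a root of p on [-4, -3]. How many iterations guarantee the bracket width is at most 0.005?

8

Width after n steps is 1/2^n. Need 2^n ≥ 1/0.005 = 200.
2^7 = 128 < 200 ≤ 2^8 = 256, so n = 8.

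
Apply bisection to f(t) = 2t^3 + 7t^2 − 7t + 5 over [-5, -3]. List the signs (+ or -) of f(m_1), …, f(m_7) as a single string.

+-++-+-

midpoint -4: f = 17 > 0 → [-5, -4]
midpoint -4.5: f = -4 < 0 → [-4.5, -4]
midpoint -4.25: f = 7.65625 > 0 → [-4.5, -4.25]
midpoint -4.375: f = 2.1289 > 0 → [-4.5, -4.375]
midpoint -4.4375: f = -0.8589 < 0 → [-4.4375, -4.375]
midpoint -4.40625: f = 0.654 > 0 → [-4.4375, -4.40625]
midpoint -4.421875: f = -0.0977 < 0 → [-4.421875, -4.40625]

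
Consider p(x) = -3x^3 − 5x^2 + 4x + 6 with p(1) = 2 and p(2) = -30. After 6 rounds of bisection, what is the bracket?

[1.109375, 1.125]

m = 1.5, p(m) = -9.375 (−); new bracket [1, 1.5]
m = 1.25, p(m) = -2.671875 (−); new bracket [1, 1.25]
m = 1.125, p(m) = -0.099609 (−); new bracket [1, 1.125]
m = 1.0625, p(m) = 1.0071 (+); new bracket [1.0625, 1.125]
m = 1.09375, p(m) = 0.4682 (+); new bracket [1.09375, 1.125]
m = 1.109375, p(m) = 0.188 (+); new bracket [1.109375, 1.125]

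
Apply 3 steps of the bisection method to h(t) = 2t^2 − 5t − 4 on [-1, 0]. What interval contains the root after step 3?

[-0.75, -0.625]

h(-0.5) = -1 < 0, so the root lies in [-1, -0.5]
h(-0.75) = 0.875 > 0, so the root lies in [-0.75, -0.5]
h(-0.625) = -0.09375 < 0, so the root lies in [-0.75, -0.625]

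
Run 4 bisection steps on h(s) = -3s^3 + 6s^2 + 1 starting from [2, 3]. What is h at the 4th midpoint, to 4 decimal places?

0.2024

midpoint 2.5: h = -8.375 < 0 → [2, 2.5]
midpoint 2.25: h = -2.796875 < 0 → [2, 2.25]
midpoint 2.125: h = -0.693359 < 0 → [2, 2.125]
midpoint 2.0625: h = 0.2024 > 0 → [2.0625, 2.125]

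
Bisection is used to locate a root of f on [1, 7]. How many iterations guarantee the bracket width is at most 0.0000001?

Width after n steps is 6/2^n. Need 2^n ≥ 6/0.0000001 = 60000000.
2^25 = 33554432 < 60000000 ≤ 2^26 = 67108864, so n = 26.

26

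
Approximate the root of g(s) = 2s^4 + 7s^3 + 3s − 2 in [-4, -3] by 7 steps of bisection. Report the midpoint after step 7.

-3.6328125

m = -3.5, g(m) = -12.5 (−); new bracket [-4, -3.5]
m = -3.75, g(m) = 13.117188 (+); new bracket [-3.75, -3.5]
m = -3.625, g(m) = -0.966309 (−); new bracket [-3.75, -3.625]
m = -3.6875, g(m) = 5.7405 (+); new bracket [-3.6875, -3.625]
m = -3.65625, g(m) = 2.3054 (+); new bracket [-3.65625, -3.625]
m = -3.640625, g(m) = 0.6494 (+); new bracket [-3.640625, -3.625]
m = -3.6328125, g(m) = -0.1635 (−); new bracket [-3.640625, -3.6328125]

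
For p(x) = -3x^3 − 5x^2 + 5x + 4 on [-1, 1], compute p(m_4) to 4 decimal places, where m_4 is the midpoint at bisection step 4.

p(0) = 4 > 0, so the root lies in [-1, 0]
p(-0.5) = 0.625 > 0, so the root lies in [-1, -0.5]
p(-0.75) = -1.296875 < 0, so the root lies in [-0.75, -0.5]
p(-0.625) = -0.3457 < 0, so the root lies in [-0.625, -0.5]

-0.3457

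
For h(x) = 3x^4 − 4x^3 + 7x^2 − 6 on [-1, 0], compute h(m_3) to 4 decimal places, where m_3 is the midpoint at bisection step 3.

h(-0.5) = -3.5625 < 0, so the root lies in [-1, -0.5]
h(-0.75) = 0.574219 > 0, so the root lies in [-0.75, -0.5]
h(-0.625) = -1.831299 < 0, so the root lies in [-0.75, -0.625]

-1.8313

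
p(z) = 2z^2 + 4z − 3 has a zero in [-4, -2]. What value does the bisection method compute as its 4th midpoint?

z = -3 gives p = 3, positive; keep [-3, -2]
z = -2.5 gives p = -0.5, negative; keep [-3, -2.5]
z = -2.75 gives p = 1.125, positive; keep [-2.75, -2.5]
z = -2.625 gives p = 0.2812, positive; keep [-2.625, -2.5]

-2.625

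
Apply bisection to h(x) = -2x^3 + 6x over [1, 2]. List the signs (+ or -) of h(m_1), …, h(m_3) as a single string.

+-+

m = 1.5, h(m) = 2.25 (+); new bracket [1.5, 2]
m = 1.75, h(m) = -0.21875 (−); new bracket [1.5, 1.75]
m = 1.625, h(m) = 1.167969 (+); new bracket [1.625, 1.75]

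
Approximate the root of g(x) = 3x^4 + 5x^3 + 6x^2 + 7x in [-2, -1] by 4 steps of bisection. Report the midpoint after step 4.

midpoint -1.5: g = 1.3125 > 0 → [-1.5, -1]
midpoint -1.25: g = -1.816406 < 0 → [-1.5, -1.25]
midpoint -1.375: g = -0.555908 < 0 → [-1.5, -1.375]
midpoint -1.4375: g = 0.2937 > 0 → [-1.4375, -1.375]

-1.4375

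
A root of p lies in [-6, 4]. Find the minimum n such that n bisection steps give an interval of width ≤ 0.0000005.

Width after n steps is 10/2^n. Need 2^n ≥ 10/0.0000005 = 20000000.
2^24 = 16777216 < 20000000 ≤ 2^25 = 33554432, so n = 25.

25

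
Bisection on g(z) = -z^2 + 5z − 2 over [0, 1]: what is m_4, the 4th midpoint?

z = 0.5 gives g = 0.25, positive; keep [0, 0.5]
z = 0.25 gives g = -0.8125, negative; keep [0.25, 0.5]
z = 0.375 gives g = -0.265625, negative; keep [0.375, 0.5]
z = 0.4375 gives g = -0.0039, negative; keep [0.4375, 0.5]

0.4375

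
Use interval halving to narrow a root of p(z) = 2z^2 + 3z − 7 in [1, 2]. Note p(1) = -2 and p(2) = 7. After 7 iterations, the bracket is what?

m = 1.5, p(m) = 2 (+); new bracket [1, 1.5]
m = 1.25, p(m) = -0.125 (−); new bracket [1.25, 1.5]
m = 1.375, p(m) = 0.90625 (+); new bracket [1.25, 1.375]
m = 1.3125, p(m) = 0.3828 (+); new bracket [1.25, 1.3125]
m = 1.28125, p(m) = 0.127 (+); new bracket [1.25, 1.28125]
m = 1.265625, p(m) = 0.0005 (+); new bracket [1.25, 1.265625]
m = 1.2578125, p(m) = -0.0624 (−); new bracket [1.2578125, 1.265625]

[1.2578125, 1.265625]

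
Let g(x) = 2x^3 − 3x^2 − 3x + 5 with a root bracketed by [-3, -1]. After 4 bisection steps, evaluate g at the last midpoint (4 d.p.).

m = -2, g(m) = -17 (−); new bracket [-2, -1]
m = -1.5, g(m) = -4 (−); new bracket [-1.5, -1]
m = -1.25, g(m) = 0.15625 (+); new bracket [-1.5, -1.25]
m = -1.375, g(m) = -1.7461 (−); new bracket [-1.375, -1.25]

-1.7461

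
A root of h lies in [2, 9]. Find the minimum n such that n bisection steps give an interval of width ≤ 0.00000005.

Width after n steps is 7/2^n. Need 2^n ≥ 7/0.00000005 = 140000000.
2^27 = 134217728 < 140000000 ≤ 2^28 = 268435456, so n = 28.

28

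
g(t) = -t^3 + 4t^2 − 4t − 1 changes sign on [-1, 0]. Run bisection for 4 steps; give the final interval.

t = -0.5 gives g = 2.125, positive; keep [-0.5, 0]
t = -0.25 gives g = 0.265625, positive; keep [-0.25, 0]
t = -0.125 gives g = -0.435547, negative; keep [-0.25, -0.125]
t = -0.1875 gives g = -0.1028, negative; keep [-0.25, -0.1875]

[-0.25, -0.1875]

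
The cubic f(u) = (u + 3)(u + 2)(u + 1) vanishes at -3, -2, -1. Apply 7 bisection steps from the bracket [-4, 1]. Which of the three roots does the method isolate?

u = -1.5 gives f = -0.375, negative; keep [-1.5, 1]
u = -0.25 gives f = 3.609375, positive; keep [-1.5, -0.25]
u = -0.875 gives f = 0.298828, positive; keep [-1.5, -0.875]
u = -1.1875 gives f = -0.2761, negative; keep [-1.1875, -0.875]
u = -1.03125 gives f = -0.0596, negative; keep [-1.03125, -0.875]
u = -0.953125 gives f = 0.1004, positive; keep [-1.03125, -0.953125]
u = -0.9921875 gives f = 0.0158, positive; keep [-1.03125, -0.9921875]

-1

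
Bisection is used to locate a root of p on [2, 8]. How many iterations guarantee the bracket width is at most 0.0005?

14

Width after n steps is 6/2^n. Need 2^n ≥ 6/0.0005 = 12000.
2^13 = 8192 < 12000 ≤ 2^14 = 16384, so n = 14.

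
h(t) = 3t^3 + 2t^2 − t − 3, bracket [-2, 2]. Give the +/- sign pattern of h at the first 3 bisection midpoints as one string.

-+-

h(0) = -3 < 0, so the root lies in [0, 2]
h(1) = 1 > 0, so the root lies in [0, 1]
h(0.5) = -2.625 < 0, so the root lies in [0.5, 1]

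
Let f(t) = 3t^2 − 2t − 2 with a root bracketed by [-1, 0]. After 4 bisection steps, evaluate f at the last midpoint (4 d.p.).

0.0742

midpoint -0.5: f = -0.25 < 0 → [-1, -0.5]
midpoint -0.75: f = 1.1875 > 0 → [-0.75, -0.5]
midpoint -0.625: f = 0.421875 > 0 → [-0.625, -0.5]
midpoint -0.5625: f = 0.0742 > 0 → [-0.5625, -0.5]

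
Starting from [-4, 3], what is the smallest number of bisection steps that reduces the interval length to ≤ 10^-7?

27

Width after n steps is 7/2^n. Need 2^n ≥ 7/10^-7 = 70000000.
2^26 = 67108864 < 70000000 ≤ 2^27 = 134217728, so n = 27.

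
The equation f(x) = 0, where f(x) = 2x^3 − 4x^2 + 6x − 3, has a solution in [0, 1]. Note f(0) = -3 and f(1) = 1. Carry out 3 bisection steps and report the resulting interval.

[0.625, 0.75]

m = 0.5, f(m) = -0.75 (−); new bracket [0.5, 1]
m = 0.75, f(m) = 0.09375 (+); new bracket [0.5, 0.75]
m = 0.625, f(m) = -0.324219 (−); new bracket [0.625, 0.75]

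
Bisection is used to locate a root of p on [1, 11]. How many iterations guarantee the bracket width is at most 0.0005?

15

Width after n steps is 10/2^n. Need 2^n ≥ 10/0.0005 = 20000.
2^14 = 16384 < 20000 ≤ 2^15 = 32768, so n = 15.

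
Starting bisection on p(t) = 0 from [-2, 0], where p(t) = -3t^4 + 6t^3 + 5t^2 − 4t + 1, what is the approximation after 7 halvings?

p(-1) = 1 > 0, so the root lies in [-2, -1]
p(-1.5) = -17.1875 < 0, so the root lies in [-1.5, -1]
p(-1.25) = -5.230469 < 0, so the root lies in [-1.25, -1]
p(-1.125) = -1.5203 < 0, so the root lies in [-1.125, -1]
p(-1.0625) = -0.1255 < 0, so the root lies in [-1.0625, -1]
p(-1.03125) = 0.4692 > 0, so the root lies in [-1.0625, -1.03125]
p(-1.046875) = 0.18 > 0, so the root lies in [-1.0625, -1.046875]

-1.046875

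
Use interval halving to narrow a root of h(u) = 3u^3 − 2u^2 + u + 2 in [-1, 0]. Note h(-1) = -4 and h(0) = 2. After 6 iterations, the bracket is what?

[-0.609375, -0.59375]

midpoint -0.5: h = 0.625 > 0 → [-1, -0.5]
midpoint -0.75: h = -1.140625 < 0 → [-0.75, -0.5]
midpoint -0.625: h = -0.138672 < 0 → [-0.625, -0.5]
midpoint -0.5625: h = 0.2708 > 0 → [-0.625, -0.5625]
midpoint -0.59375: h = 0.0732 > 0 → [-0.625, -0.59375]
midpoint -0.609375: h = -0.0309 < 0 → [-0.609375, -0.59375]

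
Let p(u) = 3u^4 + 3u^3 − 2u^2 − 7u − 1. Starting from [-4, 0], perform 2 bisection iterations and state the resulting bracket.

[-1, 0]

u = -2 gives p = 29, positive; keep [-2, 0]
u = -1 gives p = 4, positive; keep [-1, 0]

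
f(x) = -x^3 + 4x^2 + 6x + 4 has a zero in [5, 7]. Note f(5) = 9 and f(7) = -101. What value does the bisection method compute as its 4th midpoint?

5.375

midpoint 6: f = -32 < 0 → [5, 6]
midpoint 5.5: f = -8.375 < 0 → [5, 5.5]
midpoint 5.25: f = 1.046875 > 0 → [5.25, 5.5]
midpoint 5.375: f = -3.4746 < 0 → [5.25, 5.375]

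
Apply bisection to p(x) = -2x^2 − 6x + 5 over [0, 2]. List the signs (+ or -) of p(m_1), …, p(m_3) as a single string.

-+-

p(1) = -3 < 0, so the root lies in [0, 1]
p(0.5) = 1.5 > 0, so the root lies in [0.5, 1]
p(0.75) = -0.625 < 0, so the root lies in [0.5, 0.75]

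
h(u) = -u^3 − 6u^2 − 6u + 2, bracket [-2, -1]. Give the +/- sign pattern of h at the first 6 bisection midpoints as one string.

+-+-+-

u = -1.5 gives h = 0.875, positive; keep [-2, -1.5]
u = -1.75 gives h = -0.515625, negative; keep [-1.75, -1.5]
u = -1.625 gives h = 0.197266, positive; keep [-1.75, -1.625]
u = -1.6875 gives h = -0.1555, negative; keep [-1.6875, -1.625]
u = -1.65625 gives h = 0.0219, positive; keep [-1.6875, -1.65625]
u = -1.671875 gives h = -0.0666, negative; keep [-1.671875, -1.65625]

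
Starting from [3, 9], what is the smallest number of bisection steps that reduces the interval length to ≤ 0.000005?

21

Width after n steps is 6/2^n. Need 2^n ≥ 6/0.000005 = 1200000.
2^20 = 1048576 < 1200000 ≤ 2^21 = 2097152, so n = 21.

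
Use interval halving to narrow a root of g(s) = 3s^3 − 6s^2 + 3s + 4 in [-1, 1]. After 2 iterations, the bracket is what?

midpoint 0: g = 4 > 0 → [-1, 0]
midpoint -0.5: g = 0.625 > 0 → [-1, -0.5]

[-1, -0.5]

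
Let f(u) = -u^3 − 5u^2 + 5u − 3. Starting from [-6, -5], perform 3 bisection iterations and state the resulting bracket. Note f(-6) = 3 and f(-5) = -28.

midpoint -5.5: f = -15.375 < 0 → [-6, -5.5]
midpoint -5.75: f = -6.953125 < 0 → [-6, -5.75]
midpoint -5.875: f = -2.173828 < 0 → [-6, -5.875]

[-6, -5.875]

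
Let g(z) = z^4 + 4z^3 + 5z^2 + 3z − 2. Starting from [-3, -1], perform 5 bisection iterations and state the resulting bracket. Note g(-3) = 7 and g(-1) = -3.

m = -2, g(m) = -4 (−); new bracket [-3, -2]
m = -2.5, g(m) = -1.6875 (−); new bracket [-3, -2.5]
m = -2.75, g(m) = 1.566406 (+); new bracket [-2.75, -2.5]
m = -2.625, g(m) = -0.2927 (−); new bracket [-2.75, -2.625]
m = -2.6875, g(m) = 0.574 (+); new bracket [-2.6875, -2.625]

[-2.6875, -2.625]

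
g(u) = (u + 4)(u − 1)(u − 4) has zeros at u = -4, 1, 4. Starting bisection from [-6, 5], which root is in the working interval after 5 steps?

-4

midpoint -0.5: g = 23.625 > 0 → [-6, -0.5]
midpoint -3.25: g = 23.109375 > 0 → [-6, -3.25]
midpoint -4.625: g = -30.322266 < 0 → [-4.625, -3.25]
midpoint -3.9375: g = 2.4495 > 0 → [-4.625, -3.9375]
midpoint -4.28125: g = -12.3006 < 0 → [-4.28125, -3.9375]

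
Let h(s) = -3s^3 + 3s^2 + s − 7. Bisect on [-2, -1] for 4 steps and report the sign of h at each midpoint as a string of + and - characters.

++-+

s = -1.5 gives h = 8.375, positive; keep [-1.5, -1]
s = -1.25 gives h = 2.296875, positive; keep [-1.25, -1]
s = -1.125 gives h = -0.056641, negative; keep [-1.25, -1.125]
s = -1.1875 gives h = 1.0667, positive; keep [-1.1875, -1.125]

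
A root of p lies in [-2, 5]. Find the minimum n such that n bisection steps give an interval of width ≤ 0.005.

Width after n steps is 7/2^n. Need 2^n ≥ 7/0.005 = 1400.
2^10 = 1024 < 1400 ≤ 2^11 = 2048, so n = 11.

11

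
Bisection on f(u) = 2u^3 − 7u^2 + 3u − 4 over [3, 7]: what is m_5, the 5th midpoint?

3.125

u = 5 gives f = 86, positive; keep [3, 5]
u = 4 gives f = 24, positive; keep [3, 4]
u = 3.5 gives f = 6.5, positive; keep [3, 3.5]
u = 3.25 gives f = 0.4688, positive; keep [3, 3.25]
u = 3.125 gives f = -1.9492, negative; keep [3.125, 3.25]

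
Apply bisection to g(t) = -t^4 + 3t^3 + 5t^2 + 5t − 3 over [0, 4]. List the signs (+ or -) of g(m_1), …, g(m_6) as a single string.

g(2) = 35 > 0, so the root lies in [0, 2]
g(1) = 9 > 0, so the root lies in [0, 1]
g(0.5) = 1.0625 > 0, so the root lies in [0, 0.5]
g(0.25) = -1.3945 < 0, so the root lies in [0.25, 0.5]
g(0.375) = -0.2834 < 0, so the root lies in [0.375, 0.5]
g(0.4375) = 0.3591 > 0, so the root lies in [0.375, 0.4375]

+++--+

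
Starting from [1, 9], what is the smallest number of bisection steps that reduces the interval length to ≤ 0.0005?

Width after n steps is 8/2^n. Need 2^n ≥ 8/0.0005 = 16000.
2^13 = 8192 < 16000 ≤ 2^14 = 16384, so n = 14.

14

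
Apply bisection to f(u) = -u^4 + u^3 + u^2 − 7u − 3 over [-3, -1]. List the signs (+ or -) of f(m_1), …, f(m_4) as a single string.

u = -2 gives f = -9, negative; keep [-2, -1]
u = -1.5 gives f = 1.3125, positive; keep [-2, -1.5]
u = -1.75 gives f = -2.425781, negative; keep [-1.75, -1.5]
u = -1.625 gives f = -0.2483, negative; keep [-1.625, -1.5]

-+--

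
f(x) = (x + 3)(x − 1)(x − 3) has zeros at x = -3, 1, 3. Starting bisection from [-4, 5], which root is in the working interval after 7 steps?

f(0.5) = 4.375 > 0, so the root lies in [-4, 0.5]
f(-1.75) = 16.328125 > 0, so the root lies in [-4, -1.75]
f(-2.875) = 2.845703 > 0, so the root lies in [-4, -2.875]
f(-3.4375) = -12.4978 < 0, so the root lies in [-3.4375, -2.875]
f(-3.15625) = -3.998 < 0, so the root lies in [-3.15625, -2.875]
f(-3.015625) = -0.3774 < 0, so the root lies in [-3.015625, -2.875]
f(-2.9453125) = 1.2828 > 0, so the root lies in [-3.015625, -2.9453125]

-3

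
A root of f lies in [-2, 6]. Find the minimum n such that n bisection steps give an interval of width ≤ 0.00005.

Width after n steps is 8/2^n. Need 2^n ≥ 8/0.00005 = 160000.
2^17 = 131072 < 160000 ≤ 2^18 = 262144, so n = 18.

18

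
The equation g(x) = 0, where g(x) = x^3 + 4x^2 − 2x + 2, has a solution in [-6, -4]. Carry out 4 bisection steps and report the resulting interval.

midpoint -5: g = -13 < 0 → [-5, -4]
midpoint -4.5: g = 0.875 > 0 → [-5, -4.5]
midpoint -4.75: g = -5.421875 < 0 → [-4.75, -4.5]
midpoint -4.625: g = -2.1191 < 0 → [-4.625, -4.5]

[-4.625, -4.5]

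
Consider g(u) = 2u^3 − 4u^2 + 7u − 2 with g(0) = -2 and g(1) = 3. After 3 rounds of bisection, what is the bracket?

[0.25, 0.375]

u = 0.5 gives g = 0.75, positive; keep [0, 0.5]
u = 0.25 gives g = -0.46875, negative; keep [0.25, 0.5]
u = 0.375 gives g = 0.167969, positive; keep [0.25, 0.375]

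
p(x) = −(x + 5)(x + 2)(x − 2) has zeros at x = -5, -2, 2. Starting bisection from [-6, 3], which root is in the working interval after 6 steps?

x = -1.5 gives p = 6.125, positive; keep [-1.5, 3]
x = 0.75 gives p = 19.765625, positive; keep [0.75, 3]
x = 1.875 gives p = 3.330078, positive; keep [1.875, 3]
x = 2.4375 gives p = -14.4392, negative; keep [1.875, 2.4375]
x = 2.15625 gives p = -4.6474, negative; keep [1.875, 2.15625]
x = 2.015625 gives p = -0.4402, negative; keep [1.875, 2.015625]

2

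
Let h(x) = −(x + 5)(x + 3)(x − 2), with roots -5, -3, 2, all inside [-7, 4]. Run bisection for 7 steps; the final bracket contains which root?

midpoint -1.5: h = 18.375 > 0 → [-1.5, 4]
midpoint 1.25: h = 19.921875 > 0 → [1.25, 4]
midpoint 2.625: h = -26.806641 < 0 → [1.25, 2.625]
midpoint 1.9375: h = 2.1409 > 0 → [1.9375, 2.625]
midpoint 2.28125: h = -10.8152 < 0 → [1.9375, 2.28125]
midpoint 2.109375: h = -3.973 < 0 → [1.9375, 2.109375]
midpoint 2.0234375: h = -0.8269 < 0 → [1.9375, 2.0234375]

2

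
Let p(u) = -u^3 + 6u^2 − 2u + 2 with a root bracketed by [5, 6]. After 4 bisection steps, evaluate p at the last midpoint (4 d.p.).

m = 5.5, p(m) = 6.125 (+); new bracket [5.5, 6]
m = 5.75, p(m) = -1.234375 (−); new bracket [5.5, 5.75]
m = 5.625, p(m) = 2.615234 (+); new bracket [5.625, 5.75]
m = 5.6875, p(m) = 0.7336 (+); new bracket [5.6875, 5.75]

0.7336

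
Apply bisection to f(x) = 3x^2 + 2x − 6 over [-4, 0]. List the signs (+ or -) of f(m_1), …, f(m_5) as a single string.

m = -2, f(m) = 2 (+); new bracket [-2, 0]
m = -1, f(m) = -5 (−); new bracket [-2, -1]
m = -1.5, f(m) = -2.25 (−); new bracket [-2, -1.5]
m = -1.75, f(m) = -0.3125 (−); new bracket [-2, -1.75]
m = -1.875, f(m) = 0.7969 (+); new bracket [-1.875, -1.75]

+---+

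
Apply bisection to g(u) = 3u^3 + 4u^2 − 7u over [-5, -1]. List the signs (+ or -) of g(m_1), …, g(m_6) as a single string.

midpoint -3: g = -24 < 0 → [-3, -1]
midpoint -2: g = 6 > 0 → [-3, -2]
midpoint -2.5: g = -4.375 < 0 → [-2.5, -2]
midpoint -2.25: g = 1.8281 > 0 → [-2.5, -2.25]
midpoint -2.375: g = -1.002 < 0 → [-2.375, -2.25]
midpoint -2.3125: g = 0.4788 > 0 → [-2.375, -2.3125]

-+-+-+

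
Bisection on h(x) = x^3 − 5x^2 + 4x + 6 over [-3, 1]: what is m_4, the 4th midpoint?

-0.75

x = -1 gives h = -4, negative; keep [-1, 1]
x = 0 gives h = 6, positive; keep [-1, 0]
x = -0.5 gives h = 2.625, positive; keep [-1, -0.5]
x = -0.75 gives h = -0.2344, negative; keep [-0.75, -0.5]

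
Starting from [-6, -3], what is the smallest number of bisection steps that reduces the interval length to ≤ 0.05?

6

Width after n steps is 3/2^n. Need 2^n ≥ 3/0.05 = 60.
2^5 = 32 < 60 ≤ 2^6 = 64, so n = 6.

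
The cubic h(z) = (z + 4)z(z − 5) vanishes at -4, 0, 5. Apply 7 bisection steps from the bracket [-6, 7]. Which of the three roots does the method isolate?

5

h(0.5) = -10.125 < 0, so the root lies in [0.5, 7]
h(3.75) = -36.328125 < 0, so the root lies in [3.75, 7]
h(5.375) = 18.896484 > 0, so the root lies in [3.75, 5.375]
h(4.5625) = -17.0916 < 0, so the root lies in [4.5625, 5.375]
h(4.96875) = -1.3926 < 0, so the root lies in [4.96875, 5.375]
h(5.171875) = 8.153 > 0, so the root lies in [4.96875, 5.171875]
h(5.0703125) = 3.2336 > 0, so the root lies in [4.96875, 5.0703125]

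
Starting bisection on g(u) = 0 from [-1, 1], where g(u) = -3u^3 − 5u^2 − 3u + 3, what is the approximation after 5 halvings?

0.4375

u = 0 gives g = 3, positive; keep [0, 1]
u = 0.5 gives g = -0.125, negative; keep [0, 0.5]
u = 0.25 gives g = 1.890625, positive; keep [0.25, 0.5]
u = 0.375 gives g = 1.0137, positive; keep [0.375, 0.5]
u = 0.4375 gives g = 0.4792, positive; keep [0.4375, 0.5]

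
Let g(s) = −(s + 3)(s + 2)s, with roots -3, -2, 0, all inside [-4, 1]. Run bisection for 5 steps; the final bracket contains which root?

0

s = -1.5 gives g = 1.125, positive; keep [-1.5, 1]
s = -0.25 gives g = 1.203125, positive; keep [-0.25, 1]
s = 0.375 gives g = -3.005859, negative; keep [-0.25, 0.375]
s = 0.0625 gives g = -0.3948, negative; keep [-0.25, 0.0625]
s = -0.09375 gives g = 0.5194, positive; keep [-0.09375, 0.0625]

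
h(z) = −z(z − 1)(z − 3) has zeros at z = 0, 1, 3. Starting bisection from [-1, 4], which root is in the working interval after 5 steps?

h(1.5) = 1.125 > 0, so the root lies in [1.5, 4]
h(2.75) = 1.203125 > 0, so the root lies in [2.75, 4]
h(3.375) = -3.005859 < 0, so the root lies in [2.75, 3.375]
h(3.0625) = -0.3948 < 0, so the root lies in [2.75, 3.0625]
h(2.90625) = 0.5194 > 0, so the root lies in [2.90625, 3.0625]

3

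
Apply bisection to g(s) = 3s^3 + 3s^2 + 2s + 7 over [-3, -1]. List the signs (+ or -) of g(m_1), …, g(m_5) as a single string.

-+---

g(-2) = -9 < 0, so the root lies in [-2, -1]
g(-1.5) = 0.625 > 0, so the root lies in [-2, -1.5]
g(-1.75) = -3.390625 < 0, so the root lies in [-1.75, -1.5]
g(-1.625) = -1.2012 < 0, so the root lies in [-1.625, -1.5]
g(-1.5625) = -0.2449 < 0, so the root lies in [-1.5625, -1.5]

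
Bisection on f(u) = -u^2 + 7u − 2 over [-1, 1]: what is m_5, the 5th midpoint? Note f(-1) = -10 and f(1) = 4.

0.3125

f(0) = -2 < 0, so the root lies in [0, 1]
f(0.5) = 1.25 > 0, so the root lies in [0, 0.5]
f(0.25) = -0.3125 < 0, so the root lies in [0.25, 0.5]
f(0.375) = 0.4844 > 0, so the root lies in [0.25, 0.375]
f(0.3125) = 0.0898 > 0, so the root lies in [0.25, 0.3125]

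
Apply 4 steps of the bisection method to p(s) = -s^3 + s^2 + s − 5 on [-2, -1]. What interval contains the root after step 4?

p(-1.5) = -0.875 < 0, so the root lies in [-2, -1.5]
p(-1.75) = 1.671875 > 0, so the root lies in [-1.75, -1.5]
p(-1.625) = 0.306641 > 0, so the root lies in [-1.625, -1.5]
p(-1.5625) = -0.3064 < 0, so the root lies in [-1.625, -1.5625]

[-1.625, -1.5625]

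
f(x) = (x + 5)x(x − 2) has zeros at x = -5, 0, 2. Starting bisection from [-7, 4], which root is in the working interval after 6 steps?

-5

f(-1.5) = 18.375 > 0, so the root lies in [-7, -1.5]
f(-4.25) = 19.921875 > 0, so the root lies in [-7, -4.25]
f(-5.625) = -26.806641 < 0, so the root lies in [-5.625, -4.25]
f(-4.9375) = 2.1409 > 0, so the root lies in [-5.625, -4.9375]
f(-5.28125) = -10.8152 < 0, so the root lies in [-5.28125, -4.9375]
f(-5.109375) = -3.973 < 0, so the root lies in [-5.109375, -4.9375]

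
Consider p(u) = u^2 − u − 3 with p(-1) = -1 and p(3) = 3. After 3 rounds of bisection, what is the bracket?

[2, 2.5]

p(1) = -3 < 0, so the root lies in [1, 3]
p(2) = -1 < 0, so the root lies in [2, 3]
p(2.5) = 0.75 > 0, so the root lies in [2, 2.5]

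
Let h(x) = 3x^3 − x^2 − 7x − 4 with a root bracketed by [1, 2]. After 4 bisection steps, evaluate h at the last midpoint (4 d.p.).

h(1.5) = -6.625 < 0, so the root lies in [1.5, 2]
h(1.75) = -3.234375 < 0, so the root lies in [1.75, 2]
h(1.875) = -0.865234 < 0, so the root lies in [1.875, 2]
h(1.9375) = 0.5032 > 0, so the root lies in [1.875, 1.9375]

0.5032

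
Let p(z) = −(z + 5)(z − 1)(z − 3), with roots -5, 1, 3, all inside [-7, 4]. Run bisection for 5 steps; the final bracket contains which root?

-5

p(-1.5) = -39.375 < 0, so the root lies in [-7, -1.5]
p(-4.25) = -28.546875 < 0, so the root lies in [-7, -4.25]
p(-5.625) = 35.712891 > 0, so the root lies in [-5.625, -4.25]
p(-4.9375) = -2.9456 < 0, so the root lies in [-5.625, -4.9375]
p(-5.28125) = 14.6297 > 0, so the root lies in [-5.28125, -4.9375]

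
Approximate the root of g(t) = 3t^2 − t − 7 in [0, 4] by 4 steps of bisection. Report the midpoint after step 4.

g(2) = 3 > 0, so the root lies in [0, 2]
g(1) = -5 < 0, so the root lies in [1, 2]
g(1.5) = -1.75 < 0, so the root lies in [1.5, 2]
g(1.75) = 0.4375 > 0, so the root lies in [1.5, 1.75]

1.75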